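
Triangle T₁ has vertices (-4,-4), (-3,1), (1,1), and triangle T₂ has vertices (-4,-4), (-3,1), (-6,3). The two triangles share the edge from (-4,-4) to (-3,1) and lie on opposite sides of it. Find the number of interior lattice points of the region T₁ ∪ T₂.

14

The union is the simple quadrilateral with vertices (-4,-4), (1,1), (-3,1), (-6,3) in order.
The shoelace formula gives twice the area as |[(-4)·1 − 1·(-4)] + [1·1 − (-3)·1] + [(-3)·3 − (-6)·1] + [(-6)·(-4) − (-4)·3]| = 37, so the area is 37/2.
Summing gcd(|Δx|,|Δy|) over the edges gives the boundary count: gcd(5,5) + gcd(4,0) + gcd(3,2) + gcd(2,7) = 5+4+1+1 = 11.
By Pick's theorem I = A − B/2 + 1 = 37/2 − 11/2 + 1 = 14.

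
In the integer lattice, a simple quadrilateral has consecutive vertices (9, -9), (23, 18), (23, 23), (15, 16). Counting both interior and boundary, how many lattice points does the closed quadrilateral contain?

The shoelace formula gives twice the area as |(9·18 − 23·(-9)) + (23·23 − 23·18) + (23·16 − 15·23) + (15·(-9) − 9·16)| = 228, so the area is 114.
Summing gcd(|Δx|,|Δy|) over the edges gives the boundary count: gcd(14,27) + gcd(0,5) + gcd(8,7) + gcd(6,25) = 1+5+1+1 = 8.
Pick's theorem gives I = A − B/2 + 1 = 114 − 8/2 + 1 = 111, so the closed region contains I + B = 111 + 8 = 119 lattice points.

119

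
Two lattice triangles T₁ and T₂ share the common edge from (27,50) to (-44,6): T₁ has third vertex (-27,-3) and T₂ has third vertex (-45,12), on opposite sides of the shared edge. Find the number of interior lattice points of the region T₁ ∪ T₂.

927

The union is the simple quadrilateral with vertices (27,50), (-27,-3), (-44,6), (-45,12) in order.
The shoelace formula gives twice the area as |(27·(-3) − (-27)·50) + ((-27)·6 − (-44)·(-3)) + ((-44)·12 − (-45)·6) + ((-45)·50 − 27·12)| = 1857, so the area is 928.5.
Along each edge there are gcd(|Δx|,|Δy|)+1 lattice points, so counting each shared vertex once the boundary has gcd(54,53) + gcd(17,9) + gcd(1,6) + gcd(72,38) = 1+1+1+2 = 5.
By Pick's theorem I = A − B/2 + 1 = 928.5 − 5/2 + 1 = 927.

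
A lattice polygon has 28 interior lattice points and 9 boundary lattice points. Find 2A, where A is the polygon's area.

By Pick's theorem, A = I + B/2 − 1 = 28 + 9/2 − 1 = 63/2.
Hence 2A = 63.

63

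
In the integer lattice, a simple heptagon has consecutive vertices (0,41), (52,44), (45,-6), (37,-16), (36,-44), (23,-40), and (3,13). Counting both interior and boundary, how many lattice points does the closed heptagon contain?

2935

By the shoelace formula, twice the signed area is |(0·44 − 52·41) + (52·(-6) − 45·44) + (45·(-16) − 37·(-6)) + (37·(-44) − 36·(-16)) + (36·(-40) − 23·(-44)) + (23·13 − 3·(-40)) + (3·41 − 0·13)| = 5860, so the area is 2930.
Summing gcd(|Δx|,|Δy|) over the edges gives the boundary count: gcd(52,3) + gcd(7,50) + gcd(8,10) + gcd(1,28) + gcd(13,4) + gcd(20,53) + gcd(3,28) = 1+1+2+1+1+1+1 = 8.
Pick's theorem gives I = A − B/2 + 1 = 2930 − 8/2 + 1 = 2927, so the closed region contains I + B = 2927 + 8 = 2935 lattice points.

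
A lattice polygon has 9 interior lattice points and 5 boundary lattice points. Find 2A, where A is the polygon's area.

21

Pick's theorem states A = I + B/2 − 1, so A = 9 + 5/2 − 1 = 21/2.
Hence 2A = 21.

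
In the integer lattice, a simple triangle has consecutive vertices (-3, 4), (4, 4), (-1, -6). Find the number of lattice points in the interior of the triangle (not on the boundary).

The shoelace formula gives twice the area as |((-3)·4 − 4·4) + (4·(-6) − (-1)·4) + ((-1)·4 − (-3)·(-6))| = 70, so the area is 35.
Along each edge there are gcd(|Δx|,|Δy|)+1 lattice points, so counting each shared vertex once the boundary has gcd(7,0) + gcd(5,10) + gcd(2,10) = 7+5+2 = 14.
By Pick's theorem A = I + B/2 − 1, so I = 35 − 14/2 + 1 = 29.

29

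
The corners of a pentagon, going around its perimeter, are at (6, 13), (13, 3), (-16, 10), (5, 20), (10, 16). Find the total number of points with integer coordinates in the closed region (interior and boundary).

By the shoelace formula, twice the signed area is |(6·3 − 13·13) + (13·10 − (-16)·3) + ((-16)·20 − 5·10) + (5·16 − 10·20) + (10·13 − 6·16)| = 429, so the area is 429/2.
Along each edge there are gcd(|Δx|,|Δy|)+1 lattice points, so counting each shared vertex once the boundary has gcd(7,10) + gcd(29,7) + gcd(21,10) + gcd(5,4) + gcd(4,3) = 1+1+1+1+1 = 5.
Pick's theorem gives I = A − B/2 + 1 = 429/2 − 5/2 + 1 = 213, so the closed region contains I + B = 213 + 5 = 218 lattice points.

218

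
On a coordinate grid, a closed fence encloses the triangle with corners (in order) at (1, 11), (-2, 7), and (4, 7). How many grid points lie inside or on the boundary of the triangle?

The shoelace formula gives twice the area as |(1·7 − (-2)·11) + ((-2)·7 − 4·7) + (4·11 − 1·7)| = 24, so the area is 12.
Along each edge there are gcd(|Δx|,|Δy|)+1 lattice points, so counting each shared vertex once the boundary has gcd(3,4) + gcd(6,0) + gcd(3,4) = 1+6+1 = 8.
Pick's theorem gives I = A − B/2 + 1 = 12 − 8/2 + 1 = 9, so the closed region contains I + B = 9 + 8 = 17 lattice points.

17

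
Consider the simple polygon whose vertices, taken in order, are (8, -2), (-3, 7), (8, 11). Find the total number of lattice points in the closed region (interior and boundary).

80

The shoelace formula gives twice the area as |(8·7 − (-3)·(-2)) + ((-3)·11 − 8·7) + (8·(-2) − 8·11)| = 143, so the area is 71.5.
Summing gcd(|Δx|,|Δy|) over the edges gives the boundary count: gcd(11,9) + gcd(11,4) + gcd(0,13) = 1+1+13 = 15.
Pick's theorem gives I = A − B/2 + 1 = 71.5 − 15/2 + 1 = 65, so the closed region contains I + B = 65 + 15 = 80 lattice points.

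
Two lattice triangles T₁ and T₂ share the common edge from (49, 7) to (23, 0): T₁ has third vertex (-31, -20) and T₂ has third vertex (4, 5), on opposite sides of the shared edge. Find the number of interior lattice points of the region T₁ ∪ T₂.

The union is the simple quadrilateral with vertices (49, 7), (-31, -20), (23, 0), (4, 5) in order.
The shoelace formula gives twice the area as |(49·(-20) − (-31)·7) + ((-31)·0 − 23·(-20)) + (23·5 − 4·0) + (4·7 − 49·5)| = 405, so the area is 405/2.
Summing gcd(|Δx|,|Δy|) over the edges gives the boundary count: gcd(80,27) + gcd(54,20) + gcd(19,5) + gcd(45,2) = 1+2+1+1 = 5.
By Pick's theorem I = A − B/2 + 1 = 405/2 − 5/2 + 1 = 201.

201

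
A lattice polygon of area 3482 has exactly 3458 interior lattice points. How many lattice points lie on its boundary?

50

Pick's theorem gives A = I + B/2 − 1, so B = 2(A − I + 1) = 2(3482 − 3458 + 1) = 50.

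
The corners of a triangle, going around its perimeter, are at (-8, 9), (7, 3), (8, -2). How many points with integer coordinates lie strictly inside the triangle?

The shoelace formula gives twice the area as |[(-8)·3 − 7·9] + [7·(-2) − 8·3] + [8·9 − (-8)·(-2)]| = 69, so the area is 34.5.
Summing gcd(|Δx|,|Δy|) over the edges gives the boundary count: gcd(15,6) + gcd(1,5) + gcd(16,11) = 3+1+1 = 5.
Pick's theorem gives I = A − B/2 + 1 = 34.5 − 5/2 + 1 = 33.

33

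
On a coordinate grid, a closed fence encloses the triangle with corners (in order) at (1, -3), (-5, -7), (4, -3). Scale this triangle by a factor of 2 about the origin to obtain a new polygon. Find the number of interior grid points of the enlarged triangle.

19

The shoelace formula gives twice the area as |[1·(-7) − (-5)·(-3)] + [(-5)·(-3) − 4·(-7)] + [4·(-3) − 1·(-3)]| = 12, so the area is 6.
Summing gcd(|Δx|,|Δy|) over the edges gives the boundary count: gcd(6,4) + gcd(9,4) + gcd(3,0) = 2+1+3 = 6.
Scaling by 2 multiplies the area by 2² = 4 (so the new area is 24) and multiplies the boundary lattice-point count by 2, giving 12.
By Pick's theorem, the interior count of the dilated polygon is 24 − 12/2 + 1 = 19.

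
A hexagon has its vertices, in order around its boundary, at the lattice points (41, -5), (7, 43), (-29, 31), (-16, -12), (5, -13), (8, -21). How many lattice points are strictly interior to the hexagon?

Using the shoelace formula, 2A = |[41·43 − 7·(-5)] + [7·31 − (-29)·43] + [(-29)·(-12) − (-16)·31] + [(-16)·(-13) − 5·(-12)] + [5·(-21) − 8·(-13)] + [8·(-5) − 41·(-21)]| = 5194, so the area is 2597.
Summing gcd(|Δx|,|Δy|) over the edges gives the boundary count: gcd(34,48) + gcd(36,12) + gcd(13,43) + gcd(21,1) + gcd(3,8) + gcd(33,16) = 2+12+1+1+1+1 = 18.
By Pick's theorem A = I + B/2 − 1, so I = 2597 − 18/2 + 1 = 2589.

2589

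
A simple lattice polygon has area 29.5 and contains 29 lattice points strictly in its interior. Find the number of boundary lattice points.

3

Pick's theorem gives A = I + B/2 − 1, so B = 2(A − I + 1) = 2(29.5 − 29 + 1) = 3.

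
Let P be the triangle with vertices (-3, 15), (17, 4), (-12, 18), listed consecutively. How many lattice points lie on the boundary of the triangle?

Summing gcd(|Δx|,|Δy|) over the edges gives the boundary count: gcd(20,11) + gcd(29,14) + gcd(9,3) = 1+1+3 = 5.

5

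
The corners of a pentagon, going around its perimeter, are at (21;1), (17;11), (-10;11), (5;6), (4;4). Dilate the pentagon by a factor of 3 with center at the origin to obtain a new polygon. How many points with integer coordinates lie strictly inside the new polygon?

Using the shoelace formula, 2A = |[21·11 − 17·1] + [17·11 − (-10)·11] + [(-10)·6 − 5·11] + [5·4 − 4·6] + [4·1 − 21·4]| = 312, so the area is 156.
Summing gcd(|Δx|,|Δy|) over the edges gives the boundary count: gcd(4,10) + gcd(27,0) + gcd(15,5) + gcd(1,2) + gcd(17,3) = 2+27+5+1+1 = 36.
Scaling by 3 multiplies the area by 3² = 9 (so the new area is 1404) and multiplies the boundary lattice-point count by 3, giving 108.
By Pick's theorem, the interior count of the dilated polygon is 1404 − 108/2 + 1 = 1351.

1351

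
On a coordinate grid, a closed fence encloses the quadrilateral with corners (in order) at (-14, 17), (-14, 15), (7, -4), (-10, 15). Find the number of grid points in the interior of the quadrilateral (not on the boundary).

40

By the shoelace formula, twice the signed area is |((-14)·15 − (-14)·17) + ((-14)·(-4) − 7·15) + (7·15 − (-10)·(-4)) + ((-10)·17 − (-14)·15)| = 84, so the area is 42.
Summing gcd(|Δx|,|Δy|) over the edges gives the boundary count: gcd(0,2) + gcd(21,19) + gcd(17,19) + gcd(4,2) = 2+1+1+2 = 6.
By Pick's theorem A = I + B/2 − 1, so I = 42 − 6/2 + 1 = 40.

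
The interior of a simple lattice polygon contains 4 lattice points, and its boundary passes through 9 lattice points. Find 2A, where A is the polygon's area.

By Pick's theorem, A = I + B/2 − 1 = 4 + 9/2 − 1 = 15/2.
Hence 2A = 15.

15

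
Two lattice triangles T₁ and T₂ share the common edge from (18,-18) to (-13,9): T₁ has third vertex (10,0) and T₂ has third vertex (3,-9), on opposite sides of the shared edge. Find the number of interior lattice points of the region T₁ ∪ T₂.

231

The union is the simple quadrilateral with vertices (18,-18), (10,0), (-13,9), (3,-9) in order.
The shoelace formula gives twice the area as |(18·0 − 10·(-18)) + (10·9 − (-13)·0) + ((-13)·(-9) − 3·9) + (3·(-18) − 18·(-9))| = 468, so the area is 234.
The number of boundary lattice points is Σ gcd(|Δx|,|Δy|) = gcd(8,18) + gcd(23,9) + gcd(16,18) + gcd(15,9) = 2+1+2+3 = 8.
By Pick's theorem I = A − B/2 + 1 = 234 − 8/2 + 1 = 231.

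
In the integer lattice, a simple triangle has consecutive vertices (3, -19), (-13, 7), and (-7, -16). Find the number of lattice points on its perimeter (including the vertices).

The number of boundary lattice points is Σ gcd(|Δx|,|Δy|) = gcd(16,26) + gcd(6,23) + gcd(10,3) = 2+1+1 = 4.

4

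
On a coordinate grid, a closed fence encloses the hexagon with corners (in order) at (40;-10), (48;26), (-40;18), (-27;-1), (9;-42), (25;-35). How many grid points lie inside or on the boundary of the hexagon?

By the shoelace formula, twice the signed area is |[40·26 − 48·(-10)] + [48·18 − (-40)·26] + [(-40)·(-1) − (-27)·18] + [(-27)·(-42) − 9·(-1)] + [9·(-35) − 25·(-42)] + [25·(-10) − 40·(-35)]| = 6978, so the area is 3489.
Summing gcd(|Δx|,|Δy|) over the edges gives the boundary count: gcd(8,36) + gcd(88,8) + gcd(13,19) + gcd(36,41) + gcd(16,7) + gcd(15,25) = 4+8+1+1+1+5 = 20.
Pick's theorem gives I = A − B/2 + 1 = 3489 − 20/2 + 1 = 3480, so the closed region contains I + B = 3480 + 20 = 3500 lattice points.

3500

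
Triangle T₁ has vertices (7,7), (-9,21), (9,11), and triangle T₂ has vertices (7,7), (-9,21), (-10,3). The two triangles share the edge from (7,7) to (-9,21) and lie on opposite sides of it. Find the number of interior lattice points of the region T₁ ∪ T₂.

195

The union is the simple quadrilateral with vertices (7,7), (9,11), (-9,21), (-10,3) in order.
Using the shoelace formula, 2A = |(7·11 − 9·7) + (9·21 − (-9)·11) + ((-9)·3 − (-10)·21) + ((-10)·7 − 7·3)| = 394, so the area is 197.
Along each edge there are gcd(|Δx|,|Δy|)+1 lattice points, so counting each shared vertex once the boundary has gcd(2,4) + gcd(18,10) + gcd(1,18) + gcd(17,4) = 2+2+1+1 = 6.
By Pick's theorem I = A − B/2 + 1 = 197 − 6/2 + 1 = 195.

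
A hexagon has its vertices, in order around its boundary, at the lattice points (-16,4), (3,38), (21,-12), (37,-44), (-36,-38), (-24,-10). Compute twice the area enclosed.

By the shoelace formula, twice the signed area is |[(-16)·38 − 3·4] + [3·(-12) − 21·38] + [21·(-44) − 37·(-12)] + [37·(-38) − (-36)·(-44)] + [(-36)·(-10) − (-24)·(-38)] + [(-24)·4 − (-16)·(-10)]| = 5732, so the area is 2866.

5732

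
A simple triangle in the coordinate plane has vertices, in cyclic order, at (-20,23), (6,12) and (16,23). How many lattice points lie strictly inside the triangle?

The shoelace formula gives twice the area as |((-20)·12 − 6·23) + (6·23 − 16·12) + (16·23 − (-20)·23)| = 396, so the area is 198.
The number of boundary lattice points is Σ gcd(|Δx|,|Δy|) = gcd(26,11) + gcd(10,11) + gcd(36,0) = 1+1+36 = 38.
Pick's theorem gives I = A − B/2 + 1 = 198 − 38/2 + 1 = 180.

180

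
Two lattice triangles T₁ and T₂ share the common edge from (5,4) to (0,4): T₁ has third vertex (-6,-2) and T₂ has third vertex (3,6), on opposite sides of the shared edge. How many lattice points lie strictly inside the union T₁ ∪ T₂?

16

The union is the simple quadrilateral with vertices (5,4), (-6,-2), (0,4), (3,6) in order.
Using the shoelace formula, 2A = |(5·(-2) − (-6)·4) + ((-6)·4 − 0·(-2)) + (0·6 − 3·4) + (3·4 − 5·6)| = 40, so the area is 20.
Along each edge there are gcd(|Δx|,|Δy|)+1 lattice points, so counting each shared vertex once the boundary has gcd(11,6) + gcd(6,6) + gcd(3,2) + gcd(2,2) = 1+6+1+2 = 10.
By Pick's theorem I = A − B/2 + 1 = 20 − 10/2 + 1 = 16.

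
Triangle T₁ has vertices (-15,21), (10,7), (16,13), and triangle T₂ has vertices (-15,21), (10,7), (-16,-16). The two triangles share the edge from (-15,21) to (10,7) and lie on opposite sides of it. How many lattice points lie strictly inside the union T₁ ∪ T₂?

The union is the simple quadrilateral with vertices (-15,21), (16,13), (10,7), (-16,-16) in order.
By the shoelace formula, twice the signed area is |[(-15)·13 − 16·21] + [16·7 − 10·13] + [10·(-16) − (-16)·7] + [(-16)·21 − (-15)·(-16)]| = 1173, so the area is 1173/2.
The number of boundary lattice points is Σ gcd(|Δx|,|Δy|) = gcd(31,8) + gcd(6,6) + gcd(26,23) + gcd(1,37) = 1+6+1+1 = 9.
By Pick's theorem I = A − B/2 + 1 = 1173/2 − 9/2 + 1 = 583.

583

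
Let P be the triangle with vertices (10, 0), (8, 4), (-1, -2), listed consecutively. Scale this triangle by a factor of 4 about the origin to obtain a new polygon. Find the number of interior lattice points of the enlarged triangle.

373

The shoelace formula gives twice the area as |(10·4 − 8·0) + (8·(-2) − (-1)·4) + ((-1)·0 − 10·(-2))| = 48, so the area is 24.
The number of boundary lattice points is Σ gcd(|Δx|,|Δy|) = gcd(2,4) + gcd(9,6) + gcd(11,2) = 2+3+1 = 6.
Scaling by 4 multiplies the area by 4² = 16 (so the new area is 384) and multiplies the boundary lattice-point count by 4, giving 24.
By Pick's theorem, the interior count of the dilated polygon is 384 − 24/2 + 1 = 373.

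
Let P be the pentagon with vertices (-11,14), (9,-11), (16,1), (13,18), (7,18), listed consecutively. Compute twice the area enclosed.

Using the shoelace formula, 2A = |((-11)·(-11) − 9·14) + (9·1 − 16·(-11)) + (16·18 − 13·1) + (13·18 − 7·18) + (7·14 − (-11)·18)| = 859, so the area is 429.5.

859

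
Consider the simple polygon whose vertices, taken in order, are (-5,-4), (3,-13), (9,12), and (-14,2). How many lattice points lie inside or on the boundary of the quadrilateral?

245

Using the shoelace formula, 2A = |((-5)·(-13) − 3·(-4)) + (3·12 − 9·(-13)) + (9·2 − (-14)·12) + ((-14)·(-4) − (-5)·2)| = 482, so the area is 241.
The number of boundary lattice points is Σ gcd(|Δx|,|Δy|) = gcd(8,9) + gcd(6,25) + gcd(23,10) + gcd(9,6) = 1+1+1+3 = 6.
Pick's theorem gives I = A − B/2 + 1 = 241 − 6/2 + 1 = 239, so the closed region contains I + B = 239 + 6 = 245 lattice points.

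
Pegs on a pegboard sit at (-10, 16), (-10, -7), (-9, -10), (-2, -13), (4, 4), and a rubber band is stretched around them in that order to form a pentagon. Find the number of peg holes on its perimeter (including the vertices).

The number of boundary lattice points is Σ gcd(|Δx|,|Δy|) = gcd(0,23) + gcd(1,3) + gcd(7,3) + gcd(6,17) + gcd(14,12) = 23+1+1+1+2 = 28.

28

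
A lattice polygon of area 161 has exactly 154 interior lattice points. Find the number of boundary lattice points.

16

Pick's theorem gives A = I + B/2 − 1, so B = 2(A − I + 1) = 2(161 − 154 + 1) = 16.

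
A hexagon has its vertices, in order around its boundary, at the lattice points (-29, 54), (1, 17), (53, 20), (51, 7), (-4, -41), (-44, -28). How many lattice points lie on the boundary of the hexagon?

6

Summing gcd(|Δx|,|Δy|) over the edges gives the boundary count: gcd(30,37) + gcd(52,3) + gcd(2,13) + gcd(55,48) + gcd(40,13) + gcd(15,82) = 1+1+1+1+1+1 = 6.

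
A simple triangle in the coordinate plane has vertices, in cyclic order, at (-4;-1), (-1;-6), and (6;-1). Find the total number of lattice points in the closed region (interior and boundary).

The shoelace formula gives twice the area as |((-4)·(-6) − (-1)·(-1)) + ((-1)·(-1) − 6·(-6)) + (6·(-1) − (-4)·(-1))| = 50, so the area is 25.
The number of boundary lattice points is Σ gcd(|Δx|,|Δy|) = gcd(3,5) + gcd(7,5) + gcd(10,0) = 1+1+10 = 12.
Pick's theorem gives I = A − B/2 + 1 = 25 − 12/2 + 1 = 20, so the closed region contains I + B = 20 + 12 = 32 lattice points.

32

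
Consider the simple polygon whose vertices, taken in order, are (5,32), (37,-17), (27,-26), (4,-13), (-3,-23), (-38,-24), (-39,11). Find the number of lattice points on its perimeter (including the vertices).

7

Along each edge there are gcd(|Δx|,|Δy|)+1 lattice points, so counting each shared vertex once the boundary has gcd(32,49) + gcd(10,9) + gcd(23,13) + gcd(7,10) + gcd(35,1) + gcd(1,35) + gcd(44,21) = 1+1+1+1+1+1+1 = 7.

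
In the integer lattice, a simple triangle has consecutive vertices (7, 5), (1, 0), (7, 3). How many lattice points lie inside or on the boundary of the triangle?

10

By the shoelace formula, twice the signed area is |[7·0 − 1·5] + [1·3 − 7·0] + [7·5 − 7·3]| = 12, so the area is 6.
Along each edge there are gcd(|Δx|,|Δy|)+1 lattice points, so counting each shared vertex once the boundary has gcd(6,5) + gcd(6,3) + gcd(0,2) = 1+3+2 = 6.
Pick's theorem gives I = A − B/2 + 1 = 6 − 6/2 + 1 = 4, so the closed region contains I + B = 4 + 6 = 10 lattice points.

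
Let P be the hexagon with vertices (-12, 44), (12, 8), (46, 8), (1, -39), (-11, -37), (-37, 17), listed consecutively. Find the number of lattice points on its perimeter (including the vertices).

Along each edge there are gcd(|Δx|,|Δy|)+1 lattice points, so counting each shared vertex once the boundary has gcd(24,36) + gcd(34,0) + gcd(45,47) + gcd(12,2) + gcd(26,54) + gcd(25,27) = 12+34+1+2+2+1 = 52.

52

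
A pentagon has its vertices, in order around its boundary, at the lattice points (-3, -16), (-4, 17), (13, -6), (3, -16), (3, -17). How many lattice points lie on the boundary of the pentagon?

Summing gcd(|Δx|,|Δy|) over the edges gives the boundary count: gcd(1,33) + gcd(17,23) + gcd(10,10) + gcd(0,1) + gcd(6,1) = 1+1+10+1+1 = 14.

14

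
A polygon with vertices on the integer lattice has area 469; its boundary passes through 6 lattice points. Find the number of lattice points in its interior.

Pick's theorem A = I + B/2 − 1 rearranges to I = A − B/2 + 1 = 469 − 6/2 + 1 = 467.

467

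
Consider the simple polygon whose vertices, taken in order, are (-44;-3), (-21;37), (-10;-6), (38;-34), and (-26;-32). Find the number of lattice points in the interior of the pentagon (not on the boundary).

2025

Using the shoelace formula, 2A = |((-44)·37 − (-21)·(-3)) + ((-21)·(-6) − (-10)·37) + ((-10)·(-34) − 38·(-6)) + (38·(-32) − (-26)·(-34)) + ((-26)·(-3) − (-44)·(-32))| = 4057, so the area is 4057/2.
The number of boundary lattice points is Σ gcd(|Δx|,|Δy|) = gcd(23,40) + gcd(11,43) + gcd(48,28) + gcd(64,2) + gcd(18,29) = 1+1+4+2+1 = 9.
By Pick's theorem A = I + B/2 − 1, so I = 4057/2 − 9/2 + 1 = 2025.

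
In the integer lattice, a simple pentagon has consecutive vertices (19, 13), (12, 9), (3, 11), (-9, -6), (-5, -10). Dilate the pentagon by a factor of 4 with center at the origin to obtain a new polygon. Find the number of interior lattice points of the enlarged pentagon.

The shoelace formula gives twice the area as |[19·9 − 12·13] + [12·11 − 3·9] + [3·(-6) − (-9)·11] + [(-9)·(-10) − (-5)·(-6)] + [(-5)·13 − 19·(-10)]| = 386, so the area is 193.
Along each edge there are gcd(|Δx|,|Δy|)+1 lattice points, so counting each shared vertex once the boundary has gcd(7,4) + gcd(9,2) + gcd(12,17) + gcd(4,4) + gcd(24,23) = 1+1+1+4+1 = 8.
Scaling by 4 multiplies the area by 4² = 16 (so the new area is 3088) and multiplies the boundary lattice-point count by 4, giving 32.
By Pick's theorem, the interior count of the dilated polygon is 3088 − 32/2 + 1 = 3073.

3073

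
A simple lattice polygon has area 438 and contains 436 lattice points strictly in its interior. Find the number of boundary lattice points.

Pick's theorem gives A = I + B/2 − 1, so B = 2(A − I + 1) = 2(438 − 436 + 1) = 6.

6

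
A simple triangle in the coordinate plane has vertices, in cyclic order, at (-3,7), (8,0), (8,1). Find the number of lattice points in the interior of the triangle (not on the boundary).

5

By the shoelace formula, twice the signed area is |((-3)·0 − 8·7) + (8·1 − 8·0) + (8·7 − (-3)·1)| = 11, so the area is 5.5.
Summing gcd(|Δx|,|Δy|) over the edges gives the boundary count: gcd(11,7) + gcd(0,1) + gcd(11,6) = 1+1+1 = 3.
By Pick's theorem A = I + B/2 − 1, so I = 5.5 − 3/2 + 1 = 5.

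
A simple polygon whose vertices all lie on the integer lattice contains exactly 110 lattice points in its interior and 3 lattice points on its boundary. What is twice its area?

221

Pick's theorem states A = I + B/2 − 1, so A = 110 + 3/2 − 1 = 221/2.
Hence 2A = 221.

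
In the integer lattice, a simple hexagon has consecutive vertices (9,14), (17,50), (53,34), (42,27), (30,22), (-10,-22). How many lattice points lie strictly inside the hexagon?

The shoelace formula gives twice the area as |[9·50 − 17·14] + [17·34 − 53·50] + [53·27 − 42·34] + [42·22 − 30·27] + [30·(-22) − (-10)·22] + [(-10)·14 − 9·(-22)]| = 2125, so the area is 2125/2.
Along each edge there are gcd(|Δx|,|Δy|)+1 lattice points, so counting each shared vertex once the boundary has gcd(8,36) + gcd(36,16) + gcd(11,7) + gcd(12,5) + gcd(40,44) + gcd(19,36) = 4+4+1+1+4+1 = 15.
Pick's theorem gives I = A − B/2 + 1 = 2125/2 − 15/2 + 1 = 1056.

1056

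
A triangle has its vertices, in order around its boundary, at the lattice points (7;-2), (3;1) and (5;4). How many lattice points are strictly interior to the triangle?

8

The shoelace formula gives twice the area as |[7·1 − 3·(-2)] + [3·4 − 5·1] + [5·(-2) − 7·4]| = 18, so the area is 9.
Along each edge there are gcd(|Δx|,|Δy|)+1 lattice points, so counting each shared vertex once the boundary has gcd(4,3) + gcd(2,3) + gcd(2,6) = 1+1+2 = 4.
By Pick's theorem A = I + B/2 − 1, so I = 9 − 4/2 + 1 = 8.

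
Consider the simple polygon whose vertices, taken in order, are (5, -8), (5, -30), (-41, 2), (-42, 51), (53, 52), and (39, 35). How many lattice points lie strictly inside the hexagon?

The shoelace formula gives twice the area as |[5·(-30) − 5·(-8)] + [5·2 − (-41)·(-30)] + [(-41)·51 − (-42)·2] + [(-42)·52 − 53·51] + [53·35 − 39·52] + [39·(-8) − 5·35]| = 8884, so the area is 4442.
Summing gcd(|Δx|,|Δy|) over the edges gives the boundary count: gcd(0,22) + gcd(46,32) + gcd(1,49) + gcd(95,1) + gcd(14,17) + gcd(34,43) = 22+2+1+1+1+1 = 28.
Pick's theorem gives I = A − B/2 + 1 = 4442 − 28/2 + 1 = 4429.

4429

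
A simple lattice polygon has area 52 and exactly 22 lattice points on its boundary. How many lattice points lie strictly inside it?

Pick's theorem A = I + B/2 − 1 rearranges to I = A − B/2 + 1 = 52 − 22/2 + 1 = 42.

42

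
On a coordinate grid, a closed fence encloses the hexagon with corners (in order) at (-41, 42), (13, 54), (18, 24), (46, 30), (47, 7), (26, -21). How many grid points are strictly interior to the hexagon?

The shoelace formula gives twice the area as |[(-41)·54 − 13·42] + [13·24 − 18·54] + [18·30 − 46·24] + [46·7 − 47·30] + [47·(-21) − 26·7] + [26·42 − (-41)·(-21)]| = 6010, so the area is 3005.
Along each edge there are gcd(|Δx|,|Δy|)+1 lattice points, so counting each shared vertex once the boundary has gcd(54,12) + gcd(5,30) + gcd(28,6) + gcd(1,23) + gcd(21,28) + gcd(67,63) = 6+5+2+1+7+1 = 22.
By Pick's theorem A = I + B/2 − 1, so I = 3005 − 22/2 + 1 = 2995.

2995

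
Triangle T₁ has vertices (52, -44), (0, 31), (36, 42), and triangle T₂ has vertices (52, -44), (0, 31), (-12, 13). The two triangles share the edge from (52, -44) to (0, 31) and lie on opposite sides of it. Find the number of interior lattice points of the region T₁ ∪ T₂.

2550

The union is the simple quadrilateral with vertices (52, -44), (36, 42), (0, 31), (-12, 13) in order.
By the shoelace formula, twice the signed area is |(52·42 − 36·(-44)) + (36·31 − 0·42) + (0·13 − (-12)·31) + ((-12)·(-44) − 52·13)| = 5108, so the area is 2554.
The number of boundary lattice points is Σ gcd(|Δx|,|Δy|) = gcd(16,86) + gcd(36,11) + gcd(12,18) + gcd(64,57) = 2+1+6+1 = 10.
By Pick's theorem I = A − B/2 + 1 = 2554 − 10/2 + 1 = 2550.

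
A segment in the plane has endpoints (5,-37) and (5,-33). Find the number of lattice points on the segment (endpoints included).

The number of lattice points on a segment between lattice points is gcd(|Δx|,|Δy|) + 1 = gcd(0,4) + 1 = 4 + 1 = 5.

5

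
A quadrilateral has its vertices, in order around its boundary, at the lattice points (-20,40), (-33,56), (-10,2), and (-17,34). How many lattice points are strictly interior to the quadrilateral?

By the shoelace formula, twice the signed area is |((-20)·56 − (-33)·40) + ((-33)·2 − (-10)·56) + ((-10)·34 − (-17)·2) + ((-17)·40 − (-20)·34)| = 388, so the area is 194.
The number of boundary lattice points is Σ gcd(|Δx|,|Δy|) = gcd(13,16) + gcd(23,54) + gcd(7,32) + gcd(3,6) = 1+1+1+3 = 6.
By Pick's theorem A = I + B/2 − 1, so I = 194 − 6/2 + 1 = 192.

192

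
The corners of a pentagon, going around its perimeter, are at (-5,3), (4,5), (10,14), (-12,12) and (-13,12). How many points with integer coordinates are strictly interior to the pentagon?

142

By the shoelace formula, twice the signed area is |[(-5)·5 − 4·3] + [4·14 − 10·5] + [10·12 − (-12)·14] + [(-12)·12 − (-13)·12] + [(-13)·3 − (-5)·12]| = 290, so the area is 145.
Along each edge there are gcd(|Δx|,|Δy|)+1 lattice points, so counting each shared vertex once the boundary has gcd(9,2) + gcd(6,9) + gcd(22,2) + gcd(1,0) + gcd(8,9) = 1+3+2+1+1 = 8.
Pick's theorem gives I = A − B/2 + 1 = 145 − 8/2 + 1 = 142.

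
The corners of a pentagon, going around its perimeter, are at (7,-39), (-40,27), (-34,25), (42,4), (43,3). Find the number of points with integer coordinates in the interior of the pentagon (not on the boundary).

2187

By the shoelace formula, twice the signed area is |[7·27 − (-40)·(-39)] + [(-40)·25 − (-34)·27] + [(-34)·4 − 42·25] + [42·3 − 43·4] + [43·(-39) − 7·3]| = 4383, so the area is 2191.5.
Along each edge there are gcd(|Δx|,|Δy|)+1 lattice points, so counting each shared vertex once the boundary has gcd(47,66) + gcd(6,2) + gcd(76,21) + gcd(1,1) + gcd(36,42) = 1+2+1+1+6 = 11.
Pick's theorem gives I = A − B/2 + 1 = 2191.5 − 11/2 + 1 = 2187.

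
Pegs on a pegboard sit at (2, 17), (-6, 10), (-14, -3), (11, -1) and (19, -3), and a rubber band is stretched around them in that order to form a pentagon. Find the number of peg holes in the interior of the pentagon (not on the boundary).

Using the shoelace formula, 2A = |[2·10 − (-6)·17] + [(-6)·(-3) − (-14)·10] + [(-14)·(-1) − 11·(-3)] + [11·(-3) − 19·(-1)] + [19·17 − 2·(-3)]| = 642, so the area is 321.
The number of boundary lattice points is Σ gcd(|Δx|,|Δy|) = gcd(8,7) + gcd(8,13) + gcd(25,2) + gcd(8,2) + gcd(17,20) = 1+1+1+2+1 = 6.
By Pick's theorem A = I + B/2 − 1, so I = 321 − 6/2 + 1 = 319.

319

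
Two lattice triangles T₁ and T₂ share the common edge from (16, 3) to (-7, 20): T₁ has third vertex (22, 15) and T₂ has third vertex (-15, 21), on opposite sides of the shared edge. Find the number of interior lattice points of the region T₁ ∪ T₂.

242

The union is the simple quadrilateral with vertices (16, 3), (22, 15), (-7, 20), (-15, 21) in order.
The shoelace formula gives twice the area as |(16·15 − 22·3) + (22·20 − (-7)·15) + ((-7)·21 − (-15)·20) + ((-15)·3 − 16·21)| = 491, so the area is 491/2.
Along each edge there are gcd(|Δx|,|Δy|)+1 lattice points, so counting each shared vertex once the boundary has gcd(6,12) + gcd(29,5) + gcd(8,1) + gcd(31,18) = 6+1+1+1 = 9.
By Pick's theorem I = A − B/2 + 1 = 491/2 − 9/2 + 1 = 242.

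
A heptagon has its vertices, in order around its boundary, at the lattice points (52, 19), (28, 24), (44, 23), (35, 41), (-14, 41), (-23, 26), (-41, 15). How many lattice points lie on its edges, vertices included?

65

The number of boundary lattice points is Σ gcd(|Δx|,|Δy|) = gcd(24,5) + gcd(16,1) + gcd(9,18) + gcd(49,0) + gcd(9,15) + gcd(18,11) + gcd(93,4) = 1+1+9+49+3+1+1 = 65.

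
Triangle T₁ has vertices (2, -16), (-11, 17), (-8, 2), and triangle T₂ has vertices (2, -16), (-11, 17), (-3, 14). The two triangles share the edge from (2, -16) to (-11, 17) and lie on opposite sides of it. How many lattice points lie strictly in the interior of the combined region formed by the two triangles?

The union is the simple quadrilateral with vertices (2, -16), (-8, 2), (-11, 17), (-3, 14) in order.
Using the shoelace formula, 2A = |[2·2 − (-8)·(-16)] + [(-8)·17 − (-11)·2] + [(-11)·14 − (-3)·17] + [(-3)·(-16) − 2·14]| = 321, so the area is 321/2.
The number of boundary lattice points is Σ gcd(|Δx|,|Δy|) = gcd(10,18) + gcd(3,15) + gcd(8,3) + gcd(5,30) = 2+3+1+5 = 11.
By Pick's theorem I = A − B/2 + 1 = 321/2 − 11/2 + 1 = 156.

156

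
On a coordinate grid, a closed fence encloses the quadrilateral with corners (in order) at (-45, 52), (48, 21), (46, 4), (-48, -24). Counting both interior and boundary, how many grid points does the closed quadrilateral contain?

Using the shoelace formula, 2A = |((-45)·21 − 48·52) + (48·4 − 46·21) + (46·(-24) − (-48)·4) + ((-48)·52 − (-45)·(-24))| = 8703, so the area is 8703/2.
Summing gcd(|Δx|,|Δy|) over the edges gives the boundary count: gcd(93,31) + gcd(2,17) + gcd(94,28) + gcd(3,76) = 31+1+2+1 = 35.
Pick's theorem gives I = A − B/2 + 1 = 8703/2 − 35/2 + 1 = 4335, so the closed region contains I + B = 4335 + 35 = 4370 lattice points.

4370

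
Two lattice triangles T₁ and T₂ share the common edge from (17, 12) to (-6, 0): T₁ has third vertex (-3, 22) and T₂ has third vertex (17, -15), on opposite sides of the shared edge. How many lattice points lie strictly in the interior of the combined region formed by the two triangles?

The union is the simple quadrilateral with vertices (17, 12), (-3, 22), (-6, 0), (17, -15) in order.
Using the shoelace formula, 2A = |[17·22 − (-3)·12] + [(-3)·0 − (-6)·22] + [(-6)·(-15) − 17·0] + [17·12 − 17·(-15)]| = 1091, so the area is 545.5.
Along each edge there are gcd(|Δx|,|Δy|)+1 lattice points, so counting each shared vertex once the boundary has gcd(20,10) + gcd(3,22) + gcd(23,15) + gcd(0,27) = 10+1+1+27 = 39.
By Pick's theorem I = A − B/2 + 1 = 545.5 − 39/2 + 1 = 527.

527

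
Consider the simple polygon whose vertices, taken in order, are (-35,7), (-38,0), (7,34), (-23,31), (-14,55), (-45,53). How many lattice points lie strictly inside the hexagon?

Using the shoelace formula, 2A = |[(-35)·0 − (-38)·7] + [(-38)·34 − 7·0] + [7·31 − (-23)·34] + [(-23)·55 − (-14)·31] + [(-14)·53 − (-45)·55] + [(-45)·7 − (-35)·53]| = 2415, so the area is 2415/2.
The number of boundary lattice points is Σ gcd(|Δx|,|Δy|) = gcd(3,7) + gcd(45,34) + gcd(30,3) + gcd(9,24) + gcd(31,2) + gcd(10,46) = 1+1+3+3+1+2 = 11.
By Pick's theorem A = I + B/2 − 1, so I = 2415/2 − 11/2 + 1 = 1203.

1203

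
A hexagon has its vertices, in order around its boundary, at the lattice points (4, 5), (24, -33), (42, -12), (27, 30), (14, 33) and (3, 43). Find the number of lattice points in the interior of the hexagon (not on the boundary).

By the shoelace formula, twice the signed area is |[4·(-33) − 24·5] + [24·(-12) − 42·(-33)] + [42·30 − 27·(-12)] + [27·33 − 14·30] + [14·43 − 3·33] + [3·5 − 4·43]| = 3247, so the area is 1623.5.
Summing gcd(|Δx|,|Δy|) over the edges gives the boundary count: gcd(20,38) + gcd(18,21) + gcd(15,42) + gcd(13,3) + gcd(11,10) + gcd(1,38) = 2+3+3+1+1+1 = 11.
Pick's theorem gives I = A − B/2 + 1 = 1623.5 − 11/2 + 1 = 1619.

1619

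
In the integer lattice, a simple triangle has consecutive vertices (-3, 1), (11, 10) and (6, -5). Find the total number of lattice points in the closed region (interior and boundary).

The shoelace formula gives twice the area as |((-3)·10 − 11·1) + (11·(-5) − 6·10) + (6·1 − (-3)·(-5))| = 165, so the area is 165/2.
Along each edge there are gcd(|Δx|,|Δy|)+1 lattice points, so counting each shared vertex once the boundary has gcd(14,9) + gcd(5,15) + gcd(9,6) = 1+5+3 = 9.
Pick's theorem gives I = A − B/2 + 1 = 165/2 − 9/2 + 1 = 79, so the closed region contains I + B = 79 + 9 = 88 lattice points.

88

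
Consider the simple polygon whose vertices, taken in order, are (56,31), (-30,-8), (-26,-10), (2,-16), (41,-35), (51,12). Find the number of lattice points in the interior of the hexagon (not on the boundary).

2388

Using the shoelace formula, 2A = |[56·(-8) − (-30)·31] + [(-30)·(-10) − (-26)·(-8)] + [(-26)·(-16) − 2·(-10)] + [2·(-35) − 41·(-16)] + [41·12 − 51·(-35)] + [51·31 − 56·12]| = 4782, so the area is 2391.
Summing gcd(|Δx|,|Δy|) over the edges gives the boundary count: gcd(86,39) + gcd(4,2) + gcd(28,6) + gcd(39,19) + gcd(10,47) + gcd(5,19) = 1+2+2+1+1+1 = 8.
By Pick's theorem A = I + B/2 − 1, so I = 2391 − 8/2 + 1 = 2388.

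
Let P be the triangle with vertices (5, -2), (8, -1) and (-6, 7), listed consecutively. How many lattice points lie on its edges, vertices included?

4

The number of boundary lattice points is Σ gcd(|Δx|,|Δy|) = gcd(3,1) + gcd(14,8) + gcd(11,9) = 1+2+1 = 4.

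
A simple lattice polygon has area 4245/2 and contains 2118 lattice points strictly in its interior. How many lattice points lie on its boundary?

11

Pick's theorem gives A = I + B/2 − 1, so B = 2(A − I + 1) = 2(4245/2 − 2118 + 1) = 11.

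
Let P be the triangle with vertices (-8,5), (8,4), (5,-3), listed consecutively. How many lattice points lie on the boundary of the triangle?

Summing gcd(|Δx|,|Δy|) over the edges gives the boundary count: gcd(16,1) + gcd(3,7) + gcd(13,8) = 1+1+1 = 3.

3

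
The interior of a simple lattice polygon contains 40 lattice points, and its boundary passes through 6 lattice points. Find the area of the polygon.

42

Pick's theorem states A = I + B/2 − 1, so A = 40 + 6/2 − 1 = 42.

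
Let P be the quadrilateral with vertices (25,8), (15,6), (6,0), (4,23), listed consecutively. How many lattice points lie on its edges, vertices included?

9

Summing gcd(|Δx|,|Δy|) over the edges gives the boundary count: gcd(10,2) + gcd(9,6) + gcd(2,23) + gcd(21,15) = 2+3+1+3 = 9.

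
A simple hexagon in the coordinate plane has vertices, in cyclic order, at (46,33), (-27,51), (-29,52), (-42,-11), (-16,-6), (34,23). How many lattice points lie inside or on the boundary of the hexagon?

2900

By the shoelace formula, twice the signed area is |[46·51 − (-27)·33] + [(-27)·52 − (-29)·51] + [(-29)·(-11) − (-42)·52] + [(-42)·(-6) − (-16)·(-11)] + [(-16)·23 − 34·(-6)] + [34·33 − 46·23]| = 5791, so the area is 5791/2.
The number of boundary lattice points is Σ gcd(|Δx|,|Δy|) = gcd(73,18) + gcd(2,1) + gcd(13,63) + gcd(26,5) + gcd(50,29) + gcd(12,10) = 1+1+1+1+1+2 = 7.
Pick's theorem gives I = A − B/2 + 1 = 5791/2 − 7/2 + 1 = 2893, so the closed region contains I + B = 2893 + 7 = 2900 lattice points.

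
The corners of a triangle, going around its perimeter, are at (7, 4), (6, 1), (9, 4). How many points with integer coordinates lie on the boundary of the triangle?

The number of boundary lattice points is Σ gcd(|Δx|,|Δy|) = gcd(1,3) + gcd(3,3) + gcd(2,0) = 1+3+2 = 6.

6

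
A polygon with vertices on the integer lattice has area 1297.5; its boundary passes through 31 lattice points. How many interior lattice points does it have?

From Pick's theorem, I = A − B/2 + 1 = 1297.5 − 31/2 + 1 = 1283.

1283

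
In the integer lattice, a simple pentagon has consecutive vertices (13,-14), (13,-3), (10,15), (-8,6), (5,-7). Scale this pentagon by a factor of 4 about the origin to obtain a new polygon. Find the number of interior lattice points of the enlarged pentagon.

The shoelace formula gives twice the area as |[13·(-3) − 13·(-14)] + [13·15 − 10·(-3)] + [10·6 − (-8)·15] + [(-8)·(-7) − 5·6] + [5·(-14) − 13·(-7)]| = 595, so the area is 595/2.
Along each edge there are gcd(|Δx|,|Δy|)+1 lattice points, so counting each shared vertex once the boundary has gcd(0,11) + gcd(3,18) + gcd(18,9) + gcd(13,13) + gcd(8,7) = 11+3+9+13+1 = 37.
Scaling by 4 multiplies the area by 4² = 16 (so the new area is 4760) and multiplies the boundary lattice-point count by 4, giving 148.
By Pick's theorem, the interior count of the dilated polygon is 4760 − 148/2 + 1 = 4687.

4687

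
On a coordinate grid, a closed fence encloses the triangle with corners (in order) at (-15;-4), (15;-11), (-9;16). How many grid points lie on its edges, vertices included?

6

Summing gcd(|Δx|,|Δy|) over the edges gives the boundary count: gcd(30,7) + gcd(24,27) + gcd(6,20) = 1+3+2 = 6.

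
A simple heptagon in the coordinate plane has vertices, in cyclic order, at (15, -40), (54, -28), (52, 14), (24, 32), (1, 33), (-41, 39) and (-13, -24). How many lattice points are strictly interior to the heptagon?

Using the shoelace formula, 2A = |(15·(-28) − 54·(-40)) + (54·14 − 52·(-28)) + (52·32 − 24·14) + (24·33 − 1·32) + (1·39 − (-41)·33) + ((-41)·(-24) − (-13)·39) + ((-13)·(-40) − 15·(-24))| = 9803, so the area is 9803/2.
The number of boundary lattice points is Σ gcd(|Δx|,|Δy|) = gcd(39,12) + gcd(2,42) + gcd(28,18) + gcd(23,1) + gcd(42,6) + gcd(28,63) + gcd(28,16) = 3+2+2+1+6+7+4 = 25.
Pick's theorem gives I = A − B/2 + 1 = 9803/2 − 25/2 + 1 = 4890.

4890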